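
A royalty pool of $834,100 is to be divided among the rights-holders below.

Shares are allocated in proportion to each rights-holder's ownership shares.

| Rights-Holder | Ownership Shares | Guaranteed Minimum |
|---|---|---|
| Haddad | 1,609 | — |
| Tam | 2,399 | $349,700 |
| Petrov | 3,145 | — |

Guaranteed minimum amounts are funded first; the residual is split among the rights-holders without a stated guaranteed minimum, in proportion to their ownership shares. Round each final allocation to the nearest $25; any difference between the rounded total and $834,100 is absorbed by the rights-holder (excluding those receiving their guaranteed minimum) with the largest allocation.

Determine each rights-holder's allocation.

Haddad: $163,950 | Tam: $349,700 | Petrov: $320,450

Guaranteed amounts: Tam $349,700. Remaining pool $484,400.
Remaining pool split over remaining ownership shares 4,754: Haddad 163,946.07 → $163,950; Petrov 320,453.93 → $320,450.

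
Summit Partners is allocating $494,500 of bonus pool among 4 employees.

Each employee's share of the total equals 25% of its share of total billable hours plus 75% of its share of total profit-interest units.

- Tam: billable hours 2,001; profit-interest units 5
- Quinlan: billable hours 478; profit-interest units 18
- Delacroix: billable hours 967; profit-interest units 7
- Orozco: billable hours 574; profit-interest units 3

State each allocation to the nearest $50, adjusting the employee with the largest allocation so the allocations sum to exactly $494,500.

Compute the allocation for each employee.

Tam: $117,750; Quinlan: $217,000; Delacroix: $108,400; Orozco: $51,350

Totals — billable hours 4,020, profit-interest units 33.
Blended shares (25% billable hours + 75% profit-interest units): Tam 0.2381; Quinlan 0.4388; Delacroix 0.2192; Orozco 0.1039.
Unrounded shares: Tam 117,728.91; Quinlan 216,995.14; Delacroix 108,408.11; Orozco 51,367.84.
After rounding ($50): Tam $117,750; Quinlan $217,000; Delacroix $108,400; Orozco $51,350. Sum = $494,500.
No rounding difference to absorb.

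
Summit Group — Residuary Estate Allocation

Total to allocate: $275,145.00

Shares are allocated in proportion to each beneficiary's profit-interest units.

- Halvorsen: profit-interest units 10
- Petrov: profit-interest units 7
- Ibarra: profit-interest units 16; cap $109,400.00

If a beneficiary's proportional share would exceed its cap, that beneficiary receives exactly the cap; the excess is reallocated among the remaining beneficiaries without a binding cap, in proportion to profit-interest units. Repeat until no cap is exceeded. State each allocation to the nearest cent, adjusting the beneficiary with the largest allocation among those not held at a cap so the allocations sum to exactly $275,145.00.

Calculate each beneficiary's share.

Halvorsen: $97,497.06; Petrov: $68,247.94; Ibarra: $109,400.00

Profit-interest units total: 33.
Unconstrained shares: Halvorsen 83,377.2727; Petrov 58,364.0909; Ibarra 133,403.6364.
Cap binds for Ibarra ($109,400.00); remaining pool $165,745.00 reallocated over remaining profit-interest units 17.
Redistributed shares: Halvorsen 97,497.0588 → $97,497.06; Petrov 68,247.9412 → $68,247.94.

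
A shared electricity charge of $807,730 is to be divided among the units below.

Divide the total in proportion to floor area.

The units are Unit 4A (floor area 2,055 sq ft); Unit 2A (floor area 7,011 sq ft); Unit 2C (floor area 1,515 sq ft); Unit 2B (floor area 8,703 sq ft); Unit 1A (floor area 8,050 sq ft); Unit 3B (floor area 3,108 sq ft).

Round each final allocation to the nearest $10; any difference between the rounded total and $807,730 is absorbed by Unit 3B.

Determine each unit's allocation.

Unit 4A: $54,530; Unit 2A: $186,030; Unit 2C: $40,200; Unit 2B: $230,920; Unit 1A: $213,590; Unit 3B: $82,460

Floor area total: 30,442.
Pro-rata amounts: Unit 4A 2,055/30,442 × $807,730 = 54,526.15; Unit 2A 7,011/30,442 × $807,730 = 186,025.72; Unit 2C 1,515/30,442 × $807,730 = 40,198.11; Unit 2B 8,703/30,442 × $807,730 = 230,920.25; Unit 1A 8,050/30,442 × $807,730 = 213,593.93; Unit 3B 3,108/30,442 × $807,730 = 82,465.83.
Rounded to nearest $10: Unit 4A $54,530; Unit 2A $186,030; Unit 2C $40,200; Unit 2B $230,920; Unit 1A $213,590; Unit 3B $82,470. Sum = $807,740.
Difference $807,730 − $807,740 = −$10 applied to Unit 3B: Unit 3B becomes $82,460.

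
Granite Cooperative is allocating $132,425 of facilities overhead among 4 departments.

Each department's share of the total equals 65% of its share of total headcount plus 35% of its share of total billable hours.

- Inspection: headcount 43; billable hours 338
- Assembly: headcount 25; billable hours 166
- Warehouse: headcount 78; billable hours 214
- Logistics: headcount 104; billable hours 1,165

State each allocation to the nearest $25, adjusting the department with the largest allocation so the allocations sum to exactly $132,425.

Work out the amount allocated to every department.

Headcount total 250; billable hours total 1,883.
Blended shares (65% headcount + 35% billable hours): Inspection 0.1746; Assembly 0.0959; Warehouse 0.2426; Logistics 0.4869.
Unrounded shares: Inspection 23,124.75; Assembly 12,693.60; Warehouse 32,123.25; Logistics 64,483.39.
After rounding ($25): Inspection $23,125; Assembly $12,700; Warehouse $32,125; Logistics $64,475. Sum = $132,425.
Sum already equals the total — no adjustment.

Inspection: $23,125; Assembly: $12,700; Warehouse: $32,125; Logistics: $64,475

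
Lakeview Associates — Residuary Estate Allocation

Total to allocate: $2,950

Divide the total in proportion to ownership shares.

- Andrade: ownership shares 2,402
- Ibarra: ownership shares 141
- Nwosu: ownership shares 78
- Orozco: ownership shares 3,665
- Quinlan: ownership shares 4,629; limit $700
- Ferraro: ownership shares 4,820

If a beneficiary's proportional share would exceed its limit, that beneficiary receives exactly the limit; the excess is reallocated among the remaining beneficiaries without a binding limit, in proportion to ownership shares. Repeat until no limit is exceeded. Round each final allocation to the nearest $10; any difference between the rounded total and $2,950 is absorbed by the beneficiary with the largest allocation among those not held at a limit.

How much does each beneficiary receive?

Andrade: $490 · Ibarra: $30 · Nwosu: $20 · Orozco: $740 · Quinlan: $700 · Ferraro: $970

Total ownership shares = 15,735.
Proportional shares (ignoring caps): Andrade 450.33; Ibarra 26.43; Nwosu 14.62; Orozco 687.11; Quinlan 867.85; Ferraro 903.65.
Cap binds for Quinlan ($700); residual $2,250 reallocated over remaining ownership shares 11,106.
Shares after redistribution: Andrade 486.63 → $490; Ibarra 28.57 → $30; Nwosu 15.80 → $20; Orozco 742.50 → $740; Ferraro 976.50 → $980.
Rounding difference −$10 applied to Ferraro → $970.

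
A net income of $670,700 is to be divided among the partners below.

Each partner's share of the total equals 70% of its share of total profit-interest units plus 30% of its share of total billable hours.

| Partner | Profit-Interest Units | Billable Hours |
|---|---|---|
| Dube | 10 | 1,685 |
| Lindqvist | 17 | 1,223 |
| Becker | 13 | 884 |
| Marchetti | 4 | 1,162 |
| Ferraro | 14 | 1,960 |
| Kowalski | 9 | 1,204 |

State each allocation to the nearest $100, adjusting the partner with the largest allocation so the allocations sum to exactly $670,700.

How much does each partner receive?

Profit-interest units total 67; billable hours total 8,118.
Blended shares (70% profit-interest units + 30% billable hours): Dube 0.1667; Lindqvist 0.2228; Becker 0.1685; Marchetti 0.0847; Ferraro 0.2187; Kowalski 0.1385.
Unrounded shares: Dube 111,836.97; Lindqvist 149,437.19; Becker 113,005.60; Marchetti 56,830.19; Ferraro 146,682.28; Kowalski 92,907.76.
After rounding ($100): Dube $111,800; Lindqvist $149,400; Becker $113,000; Marchetti $56,800; Ferraro $146,700; Kowalski $92,900. Sum = $670,600.
Difference $670,700 − $670,600 = +$100 applied to largest allocation (Lindqvist): Lindqvist becomes $149,500.

Dube: $111,800; Lindqvist: $149,500; Becker: $113,000; Marchetti: $56,800; Ferraro: $146,700; Kowalski: $92,900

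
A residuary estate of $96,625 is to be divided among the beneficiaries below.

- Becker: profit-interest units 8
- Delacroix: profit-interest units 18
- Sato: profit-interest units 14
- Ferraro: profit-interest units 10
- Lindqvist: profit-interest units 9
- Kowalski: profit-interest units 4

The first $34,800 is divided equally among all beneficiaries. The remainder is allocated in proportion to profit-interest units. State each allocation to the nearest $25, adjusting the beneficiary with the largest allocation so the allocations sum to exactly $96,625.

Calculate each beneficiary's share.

Becker: $13,650 | Delacroix: $23,450 | Sato: $19,550 | Ferraro: $15,625 | Lindqvist: $14,625 | Kowalski: $9,725

Equal tier: $34,800 ÷ 6 = $5,800 apiece.
Remainder $61,825 by profit-interest units (total 63): Becker 7,850.79 → $7,850; Delacroix 17,664.29 → $17,675; Sato 13,738.89 → $13,750; Ferraro 9,813.49 → $9,825; Lindqvist 8,832.14 → $8,825; Kowalski 3,925.40 → $3,925.
Rounding difference −$25 on remainder applied to Delacroix.
Totals: Becker $5,800 + $7,850 = $13,650; Delacroix $5,800 + $17,650 = $23,450; Sato $5,800 + $13,750 = $19,550; Ferraro $5,800 + $9,825 = $15,625; Lindqvist $5,800 + $8,825 = $14,625; Kowalski $5,800 + $3,925 = $9,725.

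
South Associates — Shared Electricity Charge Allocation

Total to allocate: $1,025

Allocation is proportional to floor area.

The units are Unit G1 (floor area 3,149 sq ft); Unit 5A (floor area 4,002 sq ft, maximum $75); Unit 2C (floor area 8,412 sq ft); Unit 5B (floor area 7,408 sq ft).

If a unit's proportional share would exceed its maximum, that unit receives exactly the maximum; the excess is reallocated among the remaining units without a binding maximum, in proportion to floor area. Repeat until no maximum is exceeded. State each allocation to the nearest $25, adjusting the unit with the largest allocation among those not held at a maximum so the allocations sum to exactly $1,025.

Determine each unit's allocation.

Total floor area = 22,971.
Pro-rata shares before constraints: Unit G1 140.51; Unit 5A 178.58; Unit 2C 375.36; Unit 5B 330.56.
Cap binds for Unit 5A ($75); balance $950 reallocated over remaining floor area 18,969.
Redistributed shares: Unit G1 157.71 → $150; Unit 2C 421.29 → $425; Unit 5B 371.01 → $375.

Unit G1: $150 | Unit 5A: $75 | Unit 2C: $425 | Unit 5B: $375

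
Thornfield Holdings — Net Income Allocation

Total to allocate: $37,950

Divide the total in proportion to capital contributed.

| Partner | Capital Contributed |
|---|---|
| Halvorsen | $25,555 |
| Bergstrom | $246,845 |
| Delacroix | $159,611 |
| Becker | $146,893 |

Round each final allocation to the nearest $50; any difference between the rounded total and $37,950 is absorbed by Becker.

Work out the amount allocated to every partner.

Halvorsen: $1,700; Bergstrom: $16,200; Delacroix: $10,450; Becker: $9,600

Total capital contributed = 578,904.
Unrounded shares: Halvorsen 25,555/578,904 × $37,950 = 1,675.26; Bergstrom 246,845/578,904 × $37,950 = 16,181.90; Delacroix 159,611/578,904 × $37,950 = 10,463.28; Becker 146,893/578,904 × $37,950 = 9,629.56.
Rounded to nearest $50: Halvorsen $1,700; Bergstrom $16,200; Delacroix $10,450; Becker $9,650. Sum = $38,000.
Difference $37,950 − $38,000 = −$50 applied to Becker: Becker becomes $9,600.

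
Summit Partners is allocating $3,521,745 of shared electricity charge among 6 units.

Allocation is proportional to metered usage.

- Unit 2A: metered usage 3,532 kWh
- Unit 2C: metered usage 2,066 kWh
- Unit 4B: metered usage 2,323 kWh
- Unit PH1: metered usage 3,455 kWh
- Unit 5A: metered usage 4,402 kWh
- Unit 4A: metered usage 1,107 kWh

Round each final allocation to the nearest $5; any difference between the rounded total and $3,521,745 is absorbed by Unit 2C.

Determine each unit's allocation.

Unit 2A: $736,680; Unit 2C: $430,905; Unit 4B: $484,515; Unit PH1: $720,620; Unit 5A: $918,135; Unit 4A: $230,890

Metered usage total: 16,885.
Raw shares: Unit 2A 3,532/16,885 × $3,521,745 = 736,677.72; Unit 2C 2,066/16,885 × $3,521,745 = 430,910.58; Unit 4B 2,323/16,885 × $3,521,745 = 484,513.69; Unit PH1 3,455/16,885 × $3,521,745 = 720,617.65; Unit 5A 4,402/16,885 × $3,521,745 = 918,135.71; Unit 4A 1,107/16,885 × $3,521,745 = 230,889.65.
After rounding ($5): Unit 2A $736,680; Unit 2C $430,910; Unit 4B $484,515; Unit PH1 $720,620; Unit 5A $918,135; Unit 4A $230,890. Sum = $3,521,750.
Difference $3,521,745 − $3,521,750 = −$5 applied to Unit 2C: Unit 2C becomes $430,905.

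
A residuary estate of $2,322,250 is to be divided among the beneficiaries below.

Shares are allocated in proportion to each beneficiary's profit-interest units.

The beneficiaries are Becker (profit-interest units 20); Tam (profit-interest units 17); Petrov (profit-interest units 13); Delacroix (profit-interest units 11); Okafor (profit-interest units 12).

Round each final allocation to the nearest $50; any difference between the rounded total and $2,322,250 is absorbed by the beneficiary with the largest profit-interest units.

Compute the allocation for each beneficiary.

Becker: $636,200; Tam: $540,800; Petrov: $413,550; Delacroix: $349,950; Okafor: $381,750

Sum of profit-interest units: 73.
Proportional shares: Becker 20/73 × $2,322,250 = 636,232.88; Tam 17/73 × $2,322,250 = 540,797.95; Petrov 13/73 × $2,322,250 = 413,551.37; Delacroix 11/73 × $2,322,250 = 349,928.08; Okafor 12/73 × $2,322,250 = 381,739.73.
After rounding ($50): Becker $636,250; Tam $540,800; Petrov $413,550; Delacroix $349,950; Okafor $381,750. Sum = $2,322,300.
Difference $2,322,250 − $2,322,300 = −$50 applied to largest profit-interest units (Becker): Becker becomes $636,200.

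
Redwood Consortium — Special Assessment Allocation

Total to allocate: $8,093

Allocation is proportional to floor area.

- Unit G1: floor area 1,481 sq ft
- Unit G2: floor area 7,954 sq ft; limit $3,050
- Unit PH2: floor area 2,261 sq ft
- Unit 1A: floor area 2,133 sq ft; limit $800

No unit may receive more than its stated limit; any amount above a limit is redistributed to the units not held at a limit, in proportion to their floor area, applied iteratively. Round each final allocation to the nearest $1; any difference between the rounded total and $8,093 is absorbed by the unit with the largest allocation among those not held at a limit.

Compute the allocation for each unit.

Unit G1: $1,679 · Unit G2: $3,050 · Unit PH2: $2,564 · Unit 1A: $800

Total floor area = 13,829.
Pro-rata shares before constraints: Unit G1 866.71; Unit G2 4,654.84; Unit PH2 1,323.18; Unit 1A 1,248.27.
Cap binds for Unit G2 ($3,050), Unit 1A ($800); remaining pool $4,243 reallocated over remaining floor area 3,742.
Redistributed shares: Unit G1 1,679.28 → $1,679; Unit PH2 2,563.72 → $2,564.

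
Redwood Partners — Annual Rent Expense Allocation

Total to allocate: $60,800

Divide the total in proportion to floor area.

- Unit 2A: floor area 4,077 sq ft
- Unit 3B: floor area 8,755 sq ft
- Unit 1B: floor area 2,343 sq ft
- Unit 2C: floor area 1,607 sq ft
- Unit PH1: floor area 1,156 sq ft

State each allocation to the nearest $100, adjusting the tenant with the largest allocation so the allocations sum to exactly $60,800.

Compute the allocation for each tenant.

Total floor area = 17,938.
Pro-rata amounts: Unit 2A 4,077/17,938 × $60,800 = 13,818.80; Unit 3B 8,755/17,938 × $60,800 = 29,674.66; Unit 1B 2,343/17,938 × $60,800 = 7,941.49; Unit 2C 1,607/17,938 × $60,800 = 5,446.85; Unit PH1 1,156/17,938 × $60,800 = 3,918.21.
After rounding ($100): Unit 2A $13,800; Unit 3B $29,700; Unit 1B $7,900; Unit 2C $5,400; Unit PH1 $3,900. Sum = $60,700.
Difference $60,800 − $60,700 = +$100 applied to largest allocation (Unit 3B): Unit 3B becomes $29,800.

Unit 2A: $13,800; Unit 3B: $29,800; Unit 1B: $7,900; Unit 2C: $5,400; Unit PH1: $3,900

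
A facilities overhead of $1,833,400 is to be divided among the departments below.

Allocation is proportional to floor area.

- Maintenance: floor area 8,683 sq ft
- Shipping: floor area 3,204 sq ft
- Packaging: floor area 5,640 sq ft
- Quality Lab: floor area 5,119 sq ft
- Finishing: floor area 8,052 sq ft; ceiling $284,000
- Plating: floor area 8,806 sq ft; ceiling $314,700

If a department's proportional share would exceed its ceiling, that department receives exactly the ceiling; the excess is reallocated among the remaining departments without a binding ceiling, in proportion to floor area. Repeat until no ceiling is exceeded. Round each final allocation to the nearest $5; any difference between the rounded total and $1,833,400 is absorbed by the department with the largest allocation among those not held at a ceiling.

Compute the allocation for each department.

Maintenance: $473,410 | Shipping: $174,690 | Packaging: $307,505 | Quality Lab: $279,095 | Finishing: $284,000 | Plating: $314,700

Sum of floor area: 39,504.
Unconstrained shares: Maintenance 402,982.29; Shipping 148,699.21; Packaging 261,755.16; Quality Lab 237,575.30; Finishing 373,697.27; Plating 408,690.78.
Capped: Finishing ($284,000), Plating ($314,700); remaining pool $1,234,700 reallocated over remaining floor area 22,646.
Remaining shares: Maintenance 473,412.53 → $473,415; Shipping 174,687.75 → $174,690; Packaging 307,502.78 → $307,505; Quality Lab 279,096.94 → $279,095.
Rounding difference −$5 applied to Maintenance → $473,410.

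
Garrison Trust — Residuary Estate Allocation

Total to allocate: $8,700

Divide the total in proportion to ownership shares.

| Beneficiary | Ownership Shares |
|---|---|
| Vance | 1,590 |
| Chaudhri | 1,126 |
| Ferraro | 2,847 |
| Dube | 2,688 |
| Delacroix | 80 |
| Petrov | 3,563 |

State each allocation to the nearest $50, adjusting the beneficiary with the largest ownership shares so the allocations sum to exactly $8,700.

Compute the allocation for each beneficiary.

Vance: $1,150 · Chaudhri: $800 · Ferraro: $2,100 · Dube: $1,950 · Delacroix: $50 · Petrov: $2,650

Ownership shares total: 11,894.
Pro-rata amounts: Vance 1,590/11,894 × $8,700 = 1,163.02; Chaudhri 1,126/11,894 × $8,700 = 823.63; Ferraro 2,847/11,894 × $8,700 = 2,082.47; Dube 2,688/11,894 × $8,700 = 1,966.17; Delacroix 80/11,894 × $8,700 = 58.52; Petrov 3,563/11,894 × $8,700 = 2,606.20.
After rounding ($50): Vance $1,150; Chaudhri $800; Ferraro $2,100; Dube $1,950; Delacroix $50; Petrov $2,600. Sum = $8,650.
Difference $8,700 − $8,650 = +$50 applied to largest ownership shares (Petrov): Petrov becomes $2,650.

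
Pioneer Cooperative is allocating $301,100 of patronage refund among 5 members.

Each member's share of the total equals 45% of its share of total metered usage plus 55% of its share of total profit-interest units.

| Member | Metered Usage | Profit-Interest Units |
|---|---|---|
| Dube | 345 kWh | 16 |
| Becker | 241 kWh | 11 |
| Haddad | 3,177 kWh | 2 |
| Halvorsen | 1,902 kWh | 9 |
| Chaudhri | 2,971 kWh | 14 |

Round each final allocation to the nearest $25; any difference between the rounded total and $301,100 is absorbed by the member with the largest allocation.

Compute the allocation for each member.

Dube: $56,375; Becker: $38,825; Haddad: $56,225; Halvorsen: $58,500; Chaudhri: $91,175

Totals — metered usage 8,636, profit-interest units 52.
Blended shares (45% metered usage + 55% profit-interest units): Dube 0.1872; Becker 0.1289; Haddad 0.1867; Halvorsen 0.1943; Chaudhri 0.3029.
Raw shares: Dube 56,368.28; Becker 38,813.01; Haddad 56,215.14; Halvorsen 58,503.94; Chaudhri 91,199.63.
At nearest $25: Dube $56,375; Becker $38,825; Haddad $56,225; Halvorsen $58,500; Chaudhri $91,200. Sum = $301,125.
Difference $301,100 − $301,125 = −$25 applied to largest allocation (Chaudhri): Chaudhri becomes $91,175.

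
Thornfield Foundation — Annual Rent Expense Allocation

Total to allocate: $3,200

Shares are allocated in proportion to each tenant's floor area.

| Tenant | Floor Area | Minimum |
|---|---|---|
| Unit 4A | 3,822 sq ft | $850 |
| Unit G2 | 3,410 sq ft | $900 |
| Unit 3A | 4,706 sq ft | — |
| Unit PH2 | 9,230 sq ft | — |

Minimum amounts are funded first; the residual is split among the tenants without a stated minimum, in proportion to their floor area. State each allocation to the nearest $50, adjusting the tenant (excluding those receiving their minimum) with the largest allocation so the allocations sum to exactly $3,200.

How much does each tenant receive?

Fund the minimums — Unit 4A $850; Unit G2 $900. Balance $1,450.
Balance split over remaining floor area 13,936: Unit 3A 489.65 → $500; Unit PH2 960.35 → $950.

Unit 4A: $850 | Unit G2: $900 | Unit 3A: $500 | Unit PH2: $950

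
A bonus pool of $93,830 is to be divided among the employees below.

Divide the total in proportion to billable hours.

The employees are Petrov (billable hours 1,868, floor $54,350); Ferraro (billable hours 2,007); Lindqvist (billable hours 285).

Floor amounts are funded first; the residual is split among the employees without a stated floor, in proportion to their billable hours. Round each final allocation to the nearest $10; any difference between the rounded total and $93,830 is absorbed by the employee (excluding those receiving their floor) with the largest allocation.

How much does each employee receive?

Petrov: $54,350 · Ferraro: $34,570 · Lindqvist: $4,910

Guaranteed amounts: Petrov $54,350. Balance $39,480.
Balance split over remaining billable hours 2,292: Ferraro 34,570.84 → $34,570; Lindqvist 4,909.16 → $4,910.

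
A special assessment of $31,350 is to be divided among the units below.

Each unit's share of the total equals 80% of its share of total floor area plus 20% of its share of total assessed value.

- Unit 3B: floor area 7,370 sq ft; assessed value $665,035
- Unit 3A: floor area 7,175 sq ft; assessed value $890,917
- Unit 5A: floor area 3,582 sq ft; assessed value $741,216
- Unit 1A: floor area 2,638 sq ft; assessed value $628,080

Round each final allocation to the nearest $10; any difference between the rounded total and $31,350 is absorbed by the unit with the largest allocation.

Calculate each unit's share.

Totals — floor area 20,765, assessed value 2,925,248.
Combined weights (80% floor area + 20% assessed value): Unit 3B 0.3294; Unit 3A 0.3373; Unit 5A 0.1887; Unit 1A 0.1446.
Pro-rata amounts: Unit 3B 10,326.94; Unit 3A 10,575.58; Unit 5A 5,915.07; Unit 1A 4,532.41.
Rounded to nearest $10: Unit 3B $10,330; Unit 3A $10,580; Unit 5A $5,920; Unit 1A $4,530. Sum = $31,360.
Difference $31,350 − $31,360 = −$10 applied to largest allocation (Unit 3A): Unit 3A becomes $10,570.

Unit 3B: $10,330 | Unit 3A: $10,570 | Unit 5A: $5,920 | Unit 1A: $4,530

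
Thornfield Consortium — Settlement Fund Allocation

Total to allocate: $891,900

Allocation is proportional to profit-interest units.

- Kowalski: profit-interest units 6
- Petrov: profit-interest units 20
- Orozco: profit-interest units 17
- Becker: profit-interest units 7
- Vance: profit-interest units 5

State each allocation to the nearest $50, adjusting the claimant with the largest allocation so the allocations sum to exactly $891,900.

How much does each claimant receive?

Kowalski: $97,300 | Petrov: $324,300 | Orozco: $275,700 | Becker: $113,500 | Vance: $81,100

Combined profit-interest units = 55.
Raw shares: Kowalski 6/55 × $891,900 = 97,298.18; Petrov 20/55 × $891,900 = 324,327.27; Orozco 17/55 × $891,900 = 275,678.18; Becker 7/55 × $891,900 = 113,514.55; Vance 5/55 × $891,900 = 81,081.82.
Rounded to nearest $50: Kowalski $97,300; Petrov $324,350; Orozco $275,700; Becker $113,500; Vance $81,100. Sum = $891,950.
Difference $891,900 − $891,950 = −$50 applied to largest allocation (Petrov): Petrov becomes $324,300.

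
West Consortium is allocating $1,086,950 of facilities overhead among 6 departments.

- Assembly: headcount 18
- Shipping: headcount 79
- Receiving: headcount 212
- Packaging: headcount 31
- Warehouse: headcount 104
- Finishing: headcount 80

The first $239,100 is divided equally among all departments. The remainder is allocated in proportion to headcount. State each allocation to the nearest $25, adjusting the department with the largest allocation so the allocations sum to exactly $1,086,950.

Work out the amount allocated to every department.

Assembly: $68,975 · Shipping: $167,675 · Receiving: $382,875 · Packaging: $90,000 · Warehouse: $208,125 · Finishing: $169,300

$239,100 shared equally gives $39,850 per department.
Remainder $847,850 by headcount (total 524): Assembly 29,124.62 → $29,125; Shipping 127,824.71 → $127,825; Receiving 343,023.28 → $343,025; Packaging 50,159.06 → $50,150; Warehouse 168,275.57 → $168,275; Finishing 129,442.75 → $129,450.
Totals: Assembly $39,850 + $29,125 = $68,975; Shipping $39,850 + $127,825 = $167,675; Receiving $39,850 + $343,025 = $382,875; Packaging $39,850 + $50,150 = $90,000; Warehouse $39,850 + $168,275 = $208,125; Finishing $39,850 + $129,450 = $169,300.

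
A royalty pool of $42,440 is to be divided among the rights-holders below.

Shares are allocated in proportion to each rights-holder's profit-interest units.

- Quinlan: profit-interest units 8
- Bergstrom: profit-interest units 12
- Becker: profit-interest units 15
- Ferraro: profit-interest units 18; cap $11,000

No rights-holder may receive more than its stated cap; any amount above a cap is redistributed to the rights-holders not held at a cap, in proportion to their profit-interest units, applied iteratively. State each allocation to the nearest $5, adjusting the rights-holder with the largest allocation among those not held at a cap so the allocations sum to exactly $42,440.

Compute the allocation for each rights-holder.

Quinlan: $7,185; Bergstrom: $10,780; Becker: $13,475; Ferraro: $11,000

Total profit-interest units = 53.
Unconstrained shares: Quinlan 6,406.04; Bergstrom 9,609.06; Becker 12,011.32; Ferraro 14,413.58.
Held at cap: Ferraro ($11,000); residual $31,440 reallocated over remaining profit-interest units 35.
Shares after redistribution: Quinlan 7,186.29 → $7,185; Bergstrom 10,779.43 → $10,780; Becker 13,474.29 → $13,475.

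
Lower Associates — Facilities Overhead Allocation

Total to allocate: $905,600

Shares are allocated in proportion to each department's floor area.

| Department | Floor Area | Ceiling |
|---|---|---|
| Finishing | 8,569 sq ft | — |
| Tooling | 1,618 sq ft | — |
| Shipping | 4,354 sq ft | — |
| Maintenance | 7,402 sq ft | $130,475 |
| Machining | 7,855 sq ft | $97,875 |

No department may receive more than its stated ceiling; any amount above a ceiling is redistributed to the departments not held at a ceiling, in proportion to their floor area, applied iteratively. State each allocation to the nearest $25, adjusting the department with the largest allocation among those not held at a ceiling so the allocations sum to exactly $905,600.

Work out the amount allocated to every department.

Finishing: $399,100; Tooling: $75,350; Shipping: $202,800; Maintenance: $130,475; Machining: $97,875

Floor area total: 29,798.
Unconstrained shares: Finishing 260,423.06; Tooling 49,173.13; Shipping 132,323.73; Maintenance 224,956.41; Machining 238,723.67.
Held at cap: Maintenance ($130,475), Machining ($97,875); balance $677,250 reallocated over remaining floor area 14,541.
Redistributed shares: Finishing 399,102.90 → $399,100; Tooling 75,358.68 → $75,350; Shipping 202,788.43 → $202,800.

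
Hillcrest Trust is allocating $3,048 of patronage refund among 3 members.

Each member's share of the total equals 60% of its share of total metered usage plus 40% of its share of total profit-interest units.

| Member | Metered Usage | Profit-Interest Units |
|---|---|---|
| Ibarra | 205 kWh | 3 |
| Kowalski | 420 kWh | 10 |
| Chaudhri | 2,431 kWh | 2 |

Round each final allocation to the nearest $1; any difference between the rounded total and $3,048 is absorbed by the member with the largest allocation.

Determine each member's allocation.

Totals — metered usage 3,056, profit-interest units 15.
Combined weights (60% metered usage + 40% profit-interest units): Ibarra 0.1202; Kowalski 0.3491; Chaudhri 0.5306.
Proportional shares: Ibarra 366.52; Kowalski 1,064.14; Chaudhri 1,617.34.
After rounding ($1): Ibarra $367; Kowalski $1,064; Chaudhri $1,617. Sum = $3,048.
No rounding difference to absorb.

Ibarra: $367 · Kowalski: $1,064 · Chaudhri: $1,617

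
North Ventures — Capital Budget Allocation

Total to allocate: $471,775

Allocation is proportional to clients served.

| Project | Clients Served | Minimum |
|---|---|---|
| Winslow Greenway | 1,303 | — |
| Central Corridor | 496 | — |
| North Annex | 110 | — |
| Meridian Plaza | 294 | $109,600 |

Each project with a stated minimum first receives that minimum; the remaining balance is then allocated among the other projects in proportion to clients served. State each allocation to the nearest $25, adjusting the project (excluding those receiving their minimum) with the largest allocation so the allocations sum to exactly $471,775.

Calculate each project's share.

Winslow Greenway: $247,200 | Central Corridor: $94,100 | North Annex: $20,875 | Meridian Plaza: $109,600

Minimums first: Meridian Plaza $109,600. Residual $362,175.
Residual split over remaining clients served 1,909: Winslow Greenway 247,204.83 → $247,200; Central Corridor 94,101.00 → $94,100; North Annex 20,869.17 → $20,875.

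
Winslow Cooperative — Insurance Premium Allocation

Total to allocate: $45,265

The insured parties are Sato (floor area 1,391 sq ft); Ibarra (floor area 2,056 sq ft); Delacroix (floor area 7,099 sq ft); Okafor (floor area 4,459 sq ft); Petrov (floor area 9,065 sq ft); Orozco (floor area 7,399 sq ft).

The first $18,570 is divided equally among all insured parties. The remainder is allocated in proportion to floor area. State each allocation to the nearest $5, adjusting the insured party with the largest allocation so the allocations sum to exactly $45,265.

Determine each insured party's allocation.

$18,570 shared equally gives $3,095 per insured party.
Remainder $26,695 by floor area (total 31,469): Sato 1,179.98 → $1,180; Ibarra 1,744.09 → $1,745; Delacroix 6,022.05 → $6,020; Okafor 3,782.55 → $3,785; Petrov 7,689.80 → $7,690; Orozco 6,276.54 → $6,275.
Totals: Sato $3,095 + $1,180 = $4,275; Ibarra $3,095 + $1,745 = $4,840; Delacroix $3,095 + $6,020 = $9,115; Okafor $3,095 + $3,785 = $6,880; Petrov $3,095 + $7,690 = $10,785; Orozco $3,095 + $6,275 = $9,370.

Sato: $4,275 · Ibarra: $4,840 · Delacroix: $9,115 · Okafor: $6,880 · Petrov: $10,785 · Orozco: $9,370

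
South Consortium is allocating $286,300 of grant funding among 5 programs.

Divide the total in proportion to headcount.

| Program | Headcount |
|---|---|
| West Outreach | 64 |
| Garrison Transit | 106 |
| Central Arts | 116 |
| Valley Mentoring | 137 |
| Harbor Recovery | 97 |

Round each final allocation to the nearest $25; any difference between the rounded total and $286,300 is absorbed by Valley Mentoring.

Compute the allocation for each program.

West Outreach: $35,225 · Garrison Transit: $58,350 · Central Arts: $63,875 · Valley Mentoring: $75,450 · Harbor Recovery: $53,400

Headcount total: 520.
Pro-rata amounts: West Outreach 64/520 × $286,300 = 35,236.92; Garrison Transit 106/520 × $286,300 = 58,361.15; Central Arts 116/520 × $286,300 = 63,866.92; Valley Mentoring 137/520 × $286,300 = 75,429.04; Harbor Recovery 97/520 × $286,300 = 53,405.96.
After rounding ($25): West Outreach $35,225; Garrison Transit $58,350; Central Arts $63,875; Valley Mentoring $75,425; Harbor Recovery $53,400. Sum = $286,275.
Difference $286,300 − $286,275 = +$25 applied to Valley Mentoring: Valley Mentoring becomes $75,450.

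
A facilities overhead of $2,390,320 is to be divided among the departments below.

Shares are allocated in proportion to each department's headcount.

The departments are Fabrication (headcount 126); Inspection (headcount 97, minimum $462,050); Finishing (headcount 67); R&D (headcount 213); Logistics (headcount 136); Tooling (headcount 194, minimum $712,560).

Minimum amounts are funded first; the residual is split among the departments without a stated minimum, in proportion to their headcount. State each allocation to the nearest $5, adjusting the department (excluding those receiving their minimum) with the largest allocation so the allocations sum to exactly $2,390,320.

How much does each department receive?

Minimums first: Inspection $462,050; Tooling $712,560. Balance $1,215,710.
Balance split over remaining headcount 542: Fabrication 282,618.93 → $282,620; Finishing 150,281.49 → $150,280; R&D 477,760.57 → $477,760; Logistics 305,049.00 → $305,050.

Fabrication: $282,620 | Inspection: $462,050 | Finishing: $150,280 | R&D: $477,760 | Logistics: $305,050 | Tooling: $712,560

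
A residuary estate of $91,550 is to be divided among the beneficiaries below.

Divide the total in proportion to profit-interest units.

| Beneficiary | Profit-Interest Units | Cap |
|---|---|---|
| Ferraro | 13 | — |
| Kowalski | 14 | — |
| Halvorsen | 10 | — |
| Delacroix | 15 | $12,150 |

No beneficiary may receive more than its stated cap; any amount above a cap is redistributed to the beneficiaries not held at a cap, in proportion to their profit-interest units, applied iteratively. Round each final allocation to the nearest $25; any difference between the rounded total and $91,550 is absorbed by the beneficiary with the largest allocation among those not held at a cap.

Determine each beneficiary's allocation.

Total profit-interest units = 52.
Unconstrained shares: Ferraro 22,887.50; Kowalski 24,648.08; Halvorsen 17,605.77; Delacroix 26,408.65.
Held at cap: Delacroix ($12,150); residual $79,400 reallocated over remaining profit-interest units 37.
Redistributed shares: Ferraro 27,897.30 → $27,900; Kowalski 30,043.24 → $30,050; Halvorsen 21,459.46 → $21,450.

Ferraro: $27,900 | Kowalski: $30,050 | Halvorsen: $21,450 | Delacroix: $12,150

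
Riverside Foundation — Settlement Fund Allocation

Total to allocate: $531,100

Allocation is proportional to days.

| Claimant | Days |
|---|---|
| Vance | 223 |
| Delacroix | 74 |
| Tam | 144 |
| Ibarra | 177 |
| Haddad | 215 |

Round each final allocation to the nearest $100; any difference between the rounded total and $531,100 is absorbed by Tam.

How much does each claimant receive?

Total days = 833.
Proportional shares: Vance 223/833 × $531,100 = 142,179.23; Delacroix 74/833 × $531,100 = 47,180.55; Tam 144/833 × $531,100 = 91,810.80; Ibarra 177/833 × $531,100 = 112,850.78; Haddad 215/833 × $531,100 = 137,078.63.
Rounded to nearest $100: Vance $142,200; Delacroix $47,200; Tam $91,800; Ibarra $112,900; Haddad $137,100. Sum = $531,200.
Difference $531,100 − $531,200 = −$100 applied to Tam: Tam becomes $91,700.

Vance: $142,200; Delacroix: $47,200; Tam: $91,700; Ibarra: $112,900; Haddad: $137,100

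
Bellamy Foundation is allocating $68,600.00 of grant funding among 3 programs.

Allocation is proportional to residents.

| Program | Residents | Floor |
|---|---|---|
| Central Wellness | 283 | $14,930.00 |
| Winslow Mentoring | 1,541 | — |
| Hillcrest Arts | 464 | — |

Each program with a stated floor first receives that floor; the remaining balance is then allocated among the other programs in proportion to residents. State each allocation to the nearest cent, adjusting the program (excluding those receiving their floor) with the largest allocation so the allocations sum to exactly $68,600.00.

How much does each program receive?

Minimums first: Central Wellness $14,930.00. Residual $53,670.00.
Residual split over remaining residents 2,005: Winslow Mentoring 41,249.6110 → $41,249.61; Hillcrest Arts 12,420.3890 → $12,420.39.

Central Wellness: $14,930.00; Winslow Mentoring: $41,249.61; Hillcrest Arts: $12,420.39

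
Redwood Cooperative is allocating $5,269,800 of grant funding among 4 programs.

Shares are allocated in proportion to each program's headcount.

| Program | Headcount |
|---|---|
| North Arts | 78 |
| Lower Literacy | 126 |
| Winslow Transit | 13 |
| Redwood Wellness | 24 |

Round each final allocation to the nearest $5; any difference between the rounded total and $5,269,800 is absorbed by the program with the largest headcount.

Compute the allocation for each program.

North Arts: $1,705,580 · Lower Literacy: $2,755,160 · Winslow Transit: $284,265 · Redwood Wellness: $524,795

Sum of headcount: 241.
Raw shares: North Arts 78/241 × $5,269,800 = 1,705,578.42; Lower Literacy 126/241 × $5,269,800 = 2,755,165.15; Winslow Transit 13/241 × $5,269,800 = 284,263.07; Redwood Wellness 24/241 × $5,269,800 = 524,793.36.
After rounding ($5): North Arts $1,705,580; Lower Literacy $2,755,165; Winslow Transit $284,265; Redwood Wellness $524,795. Sum = $5,269,805.
Difference $5,269,800 − $5,269,805 = −$5 applied to largest headcount (Lower Literacy): Lower Literacy becomes $2,755,160.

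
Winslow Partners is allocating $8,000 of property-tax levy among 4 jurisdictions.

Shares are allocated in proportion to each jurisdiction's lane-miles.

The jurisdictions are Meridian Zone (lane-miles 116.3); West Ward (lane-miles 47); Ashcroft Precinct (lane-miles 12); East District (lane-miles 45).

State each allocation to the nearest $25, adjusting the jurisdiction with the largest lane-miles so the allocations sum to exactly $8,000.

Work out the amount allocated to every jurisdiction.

Lane-miles total: 220.3.
Raw shares: Meridian Zone 116.3/220.3 × $8,000 = 4,223.33; West Ward 47/220.3 × $8,000 = 1,706.76; Ashcroft Precinct 12/220.3 × $8,000 = 435.77; East District 45/220.3 × $8,000 = 1,634.14.
After rounding ($25): Meridian Zone $4,225; West Ward $1,700; Ashcroft Precinct $425; East District $1,625. Sum = $7,975.
Difference $8,000 − $7,975 = +$25 applied to largest lane-miles (Meridian Zone): Meridian Zone becomes $4,250.

Meridian Zone: $4,250; West Ward: $1,700; Ashcroft Precinct: $425; East District: $1,625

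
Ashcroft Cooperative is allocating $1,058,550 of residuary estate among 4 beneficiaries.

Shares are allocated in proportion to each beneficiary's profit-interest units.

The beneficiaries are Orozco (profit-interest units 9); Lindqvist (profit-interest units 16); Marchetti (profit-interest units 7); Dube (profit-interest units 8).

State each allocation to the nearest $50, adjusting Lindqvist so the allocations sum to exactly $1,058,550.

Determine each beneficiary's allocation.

Total profit-interest units = 40.
Proportional shares: Orozco 9/40 × $1,058,550 = 238,173.75; Lindqvist 16/40 × $1,058,550 = 423,420.00; Marchetti 7/40 × $1,058,550 = 185,246.25; Dube 8/40 × $1,058,550 = 211,710.00.
Rounded to nearest $50: Orozco $238,150; Lindqvist $423,400; Marchetti $185,250; Dube $211,700. Sum = $1,058,500.
Difference $1,058,550 − $1,058,500 = +$50 applied to Lindqvist: Lindqvist becomes $423,450.

Orozco: $238,150 | Lindqvist: $423,450 | Marchetti: $185,250 | Dube: $211,700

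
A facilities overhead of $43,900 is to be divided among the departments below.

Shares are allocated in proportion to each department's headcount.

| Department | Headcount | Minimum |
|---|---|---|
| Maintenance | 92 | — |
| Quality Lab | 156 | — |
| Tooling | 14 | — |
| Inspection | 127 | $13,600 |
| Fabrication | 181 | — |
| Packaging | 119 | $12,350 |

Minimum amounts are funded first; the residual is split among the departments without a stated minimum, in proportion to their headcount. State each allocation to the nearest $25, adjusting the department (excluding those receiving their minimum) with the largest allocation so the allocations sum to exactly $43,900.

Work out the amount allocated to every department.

Minimums first: Inspection $13,600; Packaging $12,350. Remaining pool $17,950.
Remaining pool split over remaining headcount 443: Maintenance 3,727.77 → $3,725; Quality Lab 6,320.99 → $6,325; Tooling 567.27 → $575; Fabrication 7,333.97 → $7,325.

Maintenance: $3,725 · Quality Lab: $6,325 · Tooling: $575 · Inspection: $13,600 · Fabrication: $7,325 · Packaging: $12,350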